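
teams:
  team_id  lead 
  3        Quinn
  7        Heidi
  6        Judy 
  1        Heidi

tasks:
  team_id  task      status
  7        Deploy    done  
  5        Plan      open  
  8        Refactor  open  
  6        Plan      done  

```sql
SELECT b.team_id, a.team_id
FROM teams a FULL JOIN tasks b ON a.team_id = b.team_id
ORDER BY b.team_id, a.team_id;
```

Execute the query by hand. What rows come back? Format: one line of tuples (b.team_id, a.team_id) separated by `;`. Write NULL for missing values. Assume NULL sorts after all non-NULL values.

(5, NULL); (6, 6); (7, 7); (8, NULL); (NULL, 1); (NULL, 3)

FULL OUTER JOIN keeps every row from both sides; unmatched rows get NULL for the other side's columns.
Matching on a.team_id = b.team_id.
- a[0] team_id=3 → no match; kept with NULLs on the b side.
- a[1] team_id=7 → 1 match(es) in b → 1 row(s).
- a[2] team_id=6 → 1 match(es) in b → 1 row(s).
- a[3] team_id=1 → no match; kept with NULLs on the b side.
- 2 row(s) from b found no a partner → padded with NULL.
After projecting and ordering:
b.team_id | a.team_id
5 | NULL
6 | 6
7 | 7
8 | NULL
NULL | 1
NULL | 3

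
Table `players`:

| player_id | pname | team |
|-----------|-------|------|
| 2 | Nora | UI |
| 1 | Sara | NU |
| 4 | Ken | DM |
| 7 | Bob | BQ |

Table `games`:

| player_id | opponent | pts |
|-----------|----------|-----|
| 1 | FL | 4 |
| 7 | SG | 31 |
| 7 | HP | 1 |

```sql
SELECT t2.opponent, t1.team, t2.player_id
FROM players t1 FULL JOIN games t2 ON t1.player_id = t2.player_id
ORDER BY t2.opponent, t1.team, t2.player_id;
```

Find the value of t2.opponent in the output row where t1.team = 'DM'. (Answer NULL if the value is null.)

FULL OUTER JOIN keeps every row from both sides; unmatched rows get NULL for the other side's columns.
Matching on t1.player_id = t2.player_id.
- t1[0] player_id=2 → no match; kept with NULLs on the t2 side.
- t1[1] player_id=1 → 1 match(es) in t2 → 1 row(s).
- t1[2] player_id=4 → no match; kept with NULLs on the t2 side.
- t1[3] player_id=7 → 2 match(es) in t2 → 2 row(s).

NULL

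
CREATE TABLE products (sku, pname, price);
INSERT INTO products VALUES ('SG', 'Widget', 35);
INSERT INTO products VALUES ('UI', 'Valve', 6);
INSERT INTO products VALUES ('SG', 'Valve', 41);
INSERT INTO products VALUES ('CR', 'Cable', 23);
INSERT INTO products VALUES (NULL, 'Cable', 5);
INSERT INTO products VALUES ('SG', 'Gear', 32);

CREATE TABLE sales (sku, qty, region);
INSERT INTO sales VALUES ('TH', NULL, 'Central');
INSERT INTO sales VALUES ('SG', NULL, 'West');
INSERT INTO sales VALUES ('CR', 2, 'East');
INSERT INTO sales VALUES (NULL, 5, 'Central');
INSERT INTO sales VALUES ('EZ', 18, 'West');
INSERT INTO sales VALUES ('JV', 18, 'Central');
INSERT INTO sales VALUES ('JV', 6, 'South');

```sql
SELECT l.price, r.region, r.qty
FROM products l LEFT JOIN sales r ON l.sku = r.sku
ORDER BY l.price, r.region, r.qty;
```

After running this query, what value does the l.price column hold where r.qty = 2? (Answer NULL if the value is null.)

23

LEFT JOIN keeps every row from `products`; unmatched rows get NULL for `sales`'s columns.
Matching on l.sku = r.sku. A NULL in a compared column never satisfies the condition.
Matched pairs: 4; unmatched l rows kept: 2.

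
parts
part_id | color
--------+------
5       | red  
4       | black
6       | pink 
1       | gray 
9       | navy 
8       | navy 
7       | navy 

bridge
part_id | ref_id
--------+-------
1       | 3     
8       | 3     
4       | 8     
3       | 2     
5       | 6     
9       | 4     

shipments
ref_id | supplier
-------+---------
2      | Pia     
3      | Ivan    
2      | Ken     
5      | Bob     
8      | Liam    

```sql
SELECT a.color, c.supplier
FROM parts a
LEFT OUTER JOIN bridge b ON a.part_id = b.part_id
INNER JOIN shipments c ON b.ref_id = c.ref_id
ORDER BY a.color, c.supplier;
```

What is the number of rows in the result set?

Joins associate left-to-right: parts LEFT JOIN bridge on part_id gives 7 intermediate row(s).
Then INNER JOIN `shipments c` on ref_id: keep only rows whose b.ref_id appears in c.
Result: 3 row(s).

3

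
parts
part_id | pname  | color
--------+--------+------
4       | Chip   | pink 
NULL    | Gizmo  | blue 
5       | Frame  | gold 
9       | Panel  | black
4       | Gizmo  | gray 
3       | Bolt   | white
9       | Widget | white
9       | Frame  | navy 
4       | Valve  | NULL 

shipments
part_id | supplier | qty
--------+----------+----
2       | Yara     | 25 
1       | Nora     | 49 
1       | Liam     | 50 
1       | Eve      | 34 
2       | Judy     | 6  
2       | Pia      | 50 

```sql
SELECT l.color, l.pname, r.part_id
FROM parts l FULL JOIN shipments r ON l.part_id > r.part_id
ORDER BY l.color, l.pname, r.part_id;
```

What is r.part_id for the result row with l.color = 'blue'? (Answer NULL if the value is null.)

NULL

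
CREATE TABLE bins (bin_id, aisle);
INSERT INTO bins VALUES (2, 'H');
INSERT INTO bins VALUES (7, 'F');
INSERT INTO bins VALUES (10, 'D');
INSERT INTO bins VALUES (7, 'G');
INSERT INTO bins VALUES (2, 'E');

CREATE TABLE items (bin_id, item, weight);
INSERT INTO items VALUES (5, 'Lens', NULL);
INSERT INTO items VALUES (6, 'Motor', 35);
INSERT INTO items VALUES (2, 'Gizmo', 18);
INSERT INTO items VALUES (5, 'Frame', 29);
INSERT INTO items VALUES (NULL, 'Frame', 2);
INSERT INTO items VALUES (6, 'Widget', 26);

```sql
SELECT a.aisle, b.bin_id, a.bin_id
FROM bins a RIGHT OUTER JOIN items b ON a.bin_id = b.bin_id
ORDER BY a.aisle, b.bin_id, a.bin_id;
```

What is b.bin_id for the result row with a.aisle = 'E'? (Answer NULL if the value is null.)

RIGHT JOIN keeps every row from `items`; unmatched rows get NULL for `bins`'s columns.
Matching on a.bin_id = b.bin_id. A NULL in a compared column never satisfies the condition.
- a row (bin_id=2): matches 1 b row(s) → 1 output row(s).
- a row (bin_id=7): no match.
- a row (bin_id=10): no match.
- a row (bin_id=7): no match.
- a row (bin_id=2): matches 1 b row(s) → 1 output row(s).
- 5 b row(s) had no a match → kept, a columns NULL.

2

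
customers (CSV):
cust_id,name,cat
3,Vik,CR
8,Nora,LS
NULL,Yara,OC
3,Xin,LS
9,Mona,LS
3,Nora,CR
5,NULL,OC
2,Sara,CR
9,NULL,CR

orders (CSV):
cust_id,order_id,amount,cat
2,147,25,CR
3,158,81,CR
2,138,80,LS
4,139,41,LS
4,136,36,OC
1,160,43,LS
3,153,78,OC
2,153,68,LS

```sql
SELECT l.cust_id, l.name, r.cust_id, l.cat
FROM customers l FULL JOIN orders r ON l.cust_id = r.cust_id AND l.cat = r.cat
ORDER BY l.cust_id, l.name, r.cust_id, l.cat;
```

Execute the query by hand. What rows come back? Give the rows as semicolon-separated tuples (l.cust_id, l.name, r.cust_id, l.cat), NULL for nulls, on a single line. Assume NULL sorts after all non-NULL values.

FULL OUTER JOIN keeps every row from both sides; unmatched rows get NULL for the other side's columns.
Matching on l.cust_id = r.cust_id AND l.cat = r.cat. A NULL in a compared column never satisfies the condition.
Matched pairs: 3; unmatched l rows kept: 6; unmatched r rows kept: 6.

(2, Sara, 2, CR); (3, Nora, 3, CR); (3, Vik, 3, CR); (3, Xin, NULL, LS); (5, NULL, NULL, OC); (8, Nora, NULL, LS); (9, Mona, NULL, LS); (9, NULL, NULL, CR); (NULL, Yara, NULL, OC); (NULL, NULL, 1, NULL); (NULL, NULL, 2, NULL); (NULL, NULL, 2, NULL); (NULL, NULL, 3, NULL); (NULL, NULL, 4, NULL); (NULL, NULL, 4, NULL)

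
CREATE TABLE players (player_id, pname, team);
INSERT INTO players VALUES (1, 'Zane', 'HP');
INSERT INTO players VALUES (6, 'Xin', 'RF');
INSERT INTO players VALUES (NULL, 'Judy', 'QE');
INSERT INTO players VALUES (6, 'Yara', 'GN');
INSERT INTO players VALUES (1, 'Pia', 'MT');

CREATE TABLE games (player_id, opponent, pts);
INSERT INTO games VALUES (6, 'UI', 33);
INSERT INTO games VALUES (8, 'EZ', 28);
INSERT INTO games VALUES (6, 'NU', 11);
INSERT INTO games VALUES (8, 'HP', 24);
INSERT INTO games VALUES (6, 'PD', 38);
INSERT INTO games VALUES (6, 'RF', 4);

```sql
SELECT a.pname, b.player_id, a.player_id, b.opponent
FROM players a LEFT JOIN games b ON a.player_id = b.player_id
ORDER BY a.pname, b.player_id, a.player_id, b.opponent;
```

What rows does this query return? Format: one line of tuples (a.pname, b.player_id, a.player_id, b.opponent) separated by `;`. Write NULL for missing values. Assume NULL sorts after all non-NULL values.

(Judy, NULL, NULL, NULL); (Pia, NULL, 1, NULL); (Xin, 6, 6, NU); (Xin, 6, 6, PD); (Xin, 6, 6, RF); (Xin, 6, 6, UI); (Yara, 6, 6, NU); (Yara, 6, 6, PD); (Yara, 6, 6, RF); (Yara, 6, 6, UI); (Zane, NULL, 1, NULL)

LEFT JOIN keeps every row from `players`; unmatched rows get NULL for `games`'s columns.
Matching on a.player_id = b.player_id. A NULL in a compared column never satisfies the condition.
- a row (player_id=1): no match → kept, b columns NULL.
- a row (player_id=6): matches 4 b row(s) → 4 output row(s).
- a row (player_id=NULL): no match → kept, b columns NULL.
- a row (player_id=6): matches 4 b row(s) → 4 output row(s).
- a row (player_id=1): no match → kept, b columns NULL.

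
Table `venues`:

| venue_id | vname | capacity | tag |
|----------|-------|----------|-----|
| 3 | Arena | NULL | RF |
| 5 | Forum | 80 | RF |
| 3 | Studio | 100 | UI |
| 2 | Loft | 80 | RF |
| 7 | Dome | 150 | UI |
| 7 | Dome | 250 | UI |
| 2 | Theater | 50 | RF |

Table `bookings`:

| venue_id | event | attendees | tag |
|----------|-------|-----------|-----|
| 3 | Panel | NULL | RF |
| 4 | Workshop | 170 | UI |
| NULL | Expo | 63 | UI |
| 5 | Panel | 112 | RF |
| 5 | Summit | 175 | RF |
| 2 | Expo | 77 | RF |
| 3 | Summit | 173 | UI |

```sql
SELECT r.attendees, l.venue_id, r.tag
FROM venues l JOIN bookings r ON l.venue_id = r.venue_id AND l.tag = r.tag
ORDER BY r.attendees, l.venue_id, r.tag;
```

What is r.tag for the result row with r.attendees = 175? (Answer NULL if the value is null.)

RF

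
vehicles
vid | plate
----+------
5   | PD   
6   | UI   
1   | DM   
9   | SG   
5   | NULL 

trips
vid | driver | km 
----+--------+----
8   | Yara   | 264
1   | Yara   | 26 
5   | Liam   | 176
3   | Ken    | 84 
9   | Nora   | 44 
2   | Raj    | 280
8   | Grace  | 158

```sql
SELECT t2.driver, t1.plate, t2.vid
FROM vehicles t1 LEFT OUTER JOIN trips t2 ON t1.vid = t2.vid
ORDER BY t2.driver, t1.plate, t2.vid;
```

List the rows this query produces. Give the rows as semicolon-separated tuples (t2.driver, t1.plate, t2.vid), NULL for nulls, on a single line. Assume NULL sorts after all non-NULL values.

(Liam, PD, 5); (Liam, NULL, 5); (Nora, SG, 9); (Yara, DM, 1); (NULL, UI, NULL)

LEFT JOIN keeps every row from `vehicles`; unmatched rows get NULL for `trips`'s columns.
Matching on t1.vid = t2.vid.
- t1 row (vid=5): matches 1 t2 row(s) → 1 output row(s).
- t1 row (vid=6): no match → kept, t2 columns NULL.
- t1 row (vid=1): matches 1 t2 row(s) → 1 output row(s).
- t1 row (vid=9): matches 1 t2 row(s) → 1 output row(s).
- t1 row (vid=5): matches 1 t2 row(s) → 1 output row(s).
After projecting and ordering:
t2.driver | t1.plate | t2.vid
Liam | PD | 5
Liam | NULL | 5
Nora | SG | 9
Yara | DM | 1
NULL | UI | NULL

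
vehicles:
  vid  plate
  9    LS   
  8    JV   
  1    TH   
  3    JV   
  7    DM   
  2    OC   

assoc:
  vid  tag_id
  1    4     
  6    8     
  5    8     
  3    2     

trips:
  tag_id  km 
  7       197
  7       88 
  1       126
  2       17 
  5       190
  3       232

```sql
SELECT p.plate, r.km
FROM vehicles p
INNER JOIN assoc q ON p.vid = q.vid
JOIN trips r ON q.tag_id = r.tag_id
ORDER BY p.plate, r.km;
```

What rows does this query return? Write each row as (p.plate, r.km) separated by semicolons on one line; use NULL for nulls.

Evaluate left to right. First `vehicles p INNER JOIN assoc q` on vid: 2 row(s).
Then INNER JOIN `trips r` on tag_id: keep only rows whose q.tag_id appears in r.

(JV, 17)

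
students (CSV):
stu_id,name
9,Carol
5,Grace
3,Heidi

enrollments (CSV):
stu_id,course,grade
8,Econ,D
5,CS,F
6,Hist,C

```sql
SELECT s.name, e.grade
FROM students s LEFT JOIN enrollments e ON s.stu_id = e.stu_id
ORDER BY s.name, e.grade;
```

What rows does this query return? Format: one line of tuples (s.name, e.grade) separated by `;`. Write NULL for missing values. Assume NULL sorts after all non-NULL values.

(Carol, NULL); (Grace, F); (Heidi, NULL)

LEFT JOIN keeps every row from `students`; unmatched rows get NULL for `enrollments`'s columns.
Matching on s.stu_id = e.stu_id.
- stu_id=9: no e row matches, row kept with e columns NULL.
- stu_id=5: 1 matching e row(s), so 1 row(s) emitted.
- stu_id=3: no e row matches, row kept with e columns NULL.
After projecting and ordering:
s.name | e.grade
Carol | NULL
Grace | F
Heidi | NULL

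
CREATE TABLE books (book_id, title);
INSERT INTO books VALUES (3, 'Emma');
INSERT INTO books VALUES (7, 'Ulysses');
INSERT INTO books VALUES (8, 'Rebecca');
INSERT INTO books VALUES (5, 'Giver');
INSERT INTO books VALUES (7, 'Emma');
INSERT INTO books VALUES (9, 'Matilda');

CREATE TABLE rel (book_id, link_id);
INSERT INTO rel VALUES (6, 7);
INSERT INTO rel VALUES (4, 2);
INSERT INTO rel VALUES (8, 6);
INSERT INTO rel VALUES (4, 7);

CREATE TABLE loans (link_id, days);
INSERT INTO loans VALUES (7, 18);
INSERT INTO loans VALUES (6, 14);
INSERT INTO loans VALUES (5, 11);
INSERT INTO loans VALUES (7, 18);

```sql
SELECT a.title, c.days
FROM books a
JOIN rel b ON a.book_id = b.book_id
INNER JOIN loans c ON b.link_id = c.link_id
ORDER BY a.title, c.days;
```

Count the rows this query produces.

Joins associate left-to-right: books INNER JOIN rel on book_id gives 1 intermediate row(s).
Then INNER JOIN `loans c` on link_id: keep only rows whose b.link_id appears in c.
Result: 1 row(s).

1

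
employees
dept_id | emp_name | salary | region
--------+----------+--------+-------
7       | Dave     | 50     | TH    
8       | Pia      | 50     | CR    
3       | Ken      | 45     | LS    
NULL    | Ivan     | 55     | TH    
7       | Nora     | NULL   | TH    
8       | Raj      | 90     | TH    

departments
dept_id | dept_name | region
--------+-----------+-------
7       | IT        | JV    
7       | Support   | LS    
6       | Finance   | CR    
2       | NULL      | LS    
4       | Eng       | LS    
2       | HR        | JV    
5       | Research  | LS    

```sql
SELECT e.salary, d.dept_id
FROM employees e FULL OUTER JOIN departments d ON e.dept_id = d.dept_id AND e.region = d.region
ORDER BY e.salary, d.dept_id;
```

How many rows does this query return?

13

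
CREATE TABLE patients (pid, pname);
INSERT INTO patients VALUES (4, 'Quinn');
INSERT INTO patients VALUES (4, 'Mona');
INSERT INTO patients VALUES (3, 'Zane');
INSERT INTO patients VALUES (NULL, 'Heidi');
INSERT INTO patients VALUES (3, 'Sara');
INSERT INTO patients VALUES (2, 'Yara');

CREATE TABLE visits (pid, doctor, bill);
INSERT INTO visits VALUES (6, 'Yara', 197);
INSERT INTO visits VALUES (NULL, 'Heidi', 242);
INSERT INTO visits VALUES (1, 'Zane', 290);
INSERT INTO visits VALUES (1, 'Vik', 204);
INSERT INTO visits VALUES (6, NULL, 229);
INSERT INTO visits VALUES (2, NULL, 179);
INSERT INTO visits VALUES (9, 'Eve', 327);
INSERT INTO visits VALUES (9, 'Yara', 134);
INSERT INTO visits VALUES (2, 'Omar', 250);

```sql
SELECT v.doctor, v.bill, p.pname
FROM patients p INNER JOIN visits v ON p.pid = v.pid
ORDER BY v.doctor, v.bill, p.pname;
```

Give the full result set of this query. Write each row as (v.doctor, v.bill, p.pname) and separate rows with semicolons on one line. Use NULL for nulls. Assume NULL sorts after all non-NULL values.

INNER JOIN keeps only pairs where the ON condition holds.
Matching on p.pid = v.pid. A NULL in a compared column never satisfies the condition.
- p (pid=4) has no partner → excluded.
- p (pid=4) has no partner → excluded.
- p (pid=3) has no partner → excluded.
- p (pid=NULL) has no partner → excluded.
- p (pid=3) has no partner → excluded.
- p (pid=2) pairs with 2 row(s) of v.
After projecting and ordering:
v.doctor | v.bill | p.pname
Omar | 250 | Yara
NULL | 179 | Yara

(Omar, 250, Yara); (NULL, 179, Yara)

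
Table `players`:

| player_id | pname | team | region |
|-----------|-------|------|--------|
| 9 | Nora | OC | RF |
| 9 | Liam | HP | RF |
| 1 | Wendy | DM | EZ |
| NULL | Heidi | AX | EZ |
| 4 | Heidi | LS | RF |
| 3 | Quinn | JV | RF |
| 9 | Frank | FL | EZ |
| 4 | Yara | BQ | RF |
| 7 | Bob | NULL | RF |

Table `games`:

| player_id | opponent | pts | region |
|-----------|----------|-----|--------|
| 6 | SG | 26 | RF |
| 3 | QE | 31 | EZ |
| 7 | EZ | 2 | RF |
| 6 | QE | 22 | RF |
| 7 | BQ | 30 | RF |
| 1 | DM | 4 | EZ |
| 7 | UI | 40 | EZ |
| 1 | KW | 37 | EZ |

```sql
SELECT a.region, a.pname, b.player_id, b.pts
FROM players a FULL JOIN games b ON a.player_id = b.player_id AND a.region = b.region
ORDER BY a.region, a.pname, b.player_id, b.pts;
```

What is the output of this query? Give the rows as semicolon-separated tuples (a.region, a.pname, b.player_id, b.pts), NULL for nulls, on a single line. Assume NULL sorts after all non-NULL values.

FULL OUTER JOIN keeps every row from both sides; unmatched rows get NULL for the other side's columns.
Matching on a.player_id = b.player_id AND a.region = b.region. A NULL in a compared column never satisfies the condition.
Matched pairs: 4; unmatched a rows kept: 7; unmatched b rows kept: 4.

(EZ, Frank, NULL, NULL); (EZ, Heidi, NULL, NULL); (EZ, Wendy, 1, 4); (EZ, Wendy, 1, 37); (RF, Bob, 7, 2); (RF, Bob, 7, 30); (RF, Heidi, NULL, NULL); (RF, Liam, NULL, NULL); (RF, Nora, NULL, NULL); (RF, Quinn, NULL, NULL); (RF, Yara, NULL, NULL); (NULL, NULL, 3, 31); (NULL, NULL, 6, 22); (NULL, NULL, 6, 26); (NULL, NULL, 7, 40)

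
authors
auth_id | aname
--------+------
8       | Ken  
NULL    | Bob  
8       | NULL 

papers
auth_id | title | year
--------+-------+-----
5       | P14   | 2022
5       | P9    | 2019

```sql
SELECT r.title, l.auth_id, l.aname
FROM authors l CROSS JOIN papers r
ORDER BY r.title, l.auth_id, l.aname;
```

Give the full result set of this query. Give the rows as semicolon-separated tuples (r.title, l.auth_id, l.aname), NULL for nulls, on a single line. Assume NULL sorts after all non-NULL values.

(P14, 8, Ken); (P14, 8, NULL); (P14, NULL, Bob); (P9, 8, Ken); (P9, 8, NULL); (P9, NULL, Bob)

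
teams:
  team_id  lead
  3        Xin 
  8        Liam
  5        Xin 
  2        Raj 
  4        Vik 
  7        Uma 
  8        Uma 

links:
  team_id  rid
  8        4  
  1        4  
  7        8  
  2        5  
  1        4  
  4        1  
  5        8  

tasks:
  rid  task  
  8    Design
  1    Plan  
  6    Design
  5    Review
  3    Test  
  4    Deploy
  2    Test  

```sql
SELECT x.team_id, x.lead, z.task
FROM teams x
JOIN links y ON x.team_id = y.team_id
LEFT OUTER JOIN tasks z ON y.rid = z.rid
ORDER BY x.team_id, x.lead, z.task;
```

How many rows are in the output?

6

Evaluate left to right. First `teams x INNER JOIN links y` on team_id: 6 row(s).
Then LEFT JOIN `tasks z` on rid: each of those 6 rows is kept; rows whose y.rid has no match in z get NULL for z's columns.
Result: 6 row(s).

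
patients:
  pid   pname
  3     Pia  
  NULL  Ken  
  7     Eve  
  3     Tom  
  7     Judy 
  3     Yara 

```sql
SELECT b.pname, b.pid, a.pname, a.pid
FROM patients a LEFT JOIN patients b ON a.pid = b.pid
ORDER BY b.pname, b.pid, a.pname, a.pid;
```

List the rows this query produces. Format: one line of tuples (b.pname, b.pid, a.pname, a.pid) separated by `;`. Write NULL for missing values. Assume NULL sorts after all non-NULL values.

LEFT JOIN keeps every row from `patients a`; unmatched rows get NULL for `patients b`'s columns.
Matching on a.pid = b.pid. A NULL in a compared column never satisfies the condition.
- pid=3: 3 matching b row(s), so 3 row(s) emitted.
- pid=NULL: no b row matches, row kept with b columns NULL.
- pid=7: 2 matching b row(s), so 2 row(s) emitted.
- pid=3: 3 matching b row(s), so 3 row(s) emitted.
- pid=7: 2 matching b row(s), so 2 row(s) emitted.
- pid=3: 3 matching b row(s), so 3 row(s) emitted.

(Eve, 7, Eve, 7); (Eve, 7, Judy, 7); (Judy, 7, Eve, 7); (Judy, 7, Judy, 7); (Pia, 3, Pia, 3); (Pia, 3, Tom, 3); (Pia, 3, Yara, 3); (Tom, 3, Pia, 3); (Tom, 3, Tom, 3); (Tom, 3, Yara, 3); (Yara, 3, Pia, 3); (Yara, 3, Tom, 3); (Yara, 3, Yara, 3); (NULL, NULL, Ken, NULL)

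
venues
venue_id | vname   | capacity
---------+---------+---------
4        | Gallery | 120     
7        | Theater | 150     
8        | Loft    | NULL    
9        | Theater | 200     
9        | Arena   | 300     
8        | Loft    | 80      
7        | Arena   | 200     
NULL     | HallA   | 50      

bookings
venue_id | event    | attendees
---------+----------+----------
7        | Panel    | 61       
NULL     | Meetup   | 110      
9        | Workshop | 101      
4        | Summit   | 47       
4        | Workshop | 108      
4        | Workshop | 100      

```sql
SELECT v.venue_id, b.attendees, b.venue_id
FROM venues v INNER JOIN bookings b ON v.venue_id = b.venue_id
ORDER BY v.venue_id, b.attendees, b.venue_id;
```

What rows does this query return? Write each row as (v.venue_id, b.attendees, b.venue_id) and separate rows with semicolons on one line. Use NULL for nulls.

(4, 47, 4); (4, 100, 4); (4, 108, 4); (7, 61, 7); (7, 61, 7); (9, 101, 9); (9, 101, 9)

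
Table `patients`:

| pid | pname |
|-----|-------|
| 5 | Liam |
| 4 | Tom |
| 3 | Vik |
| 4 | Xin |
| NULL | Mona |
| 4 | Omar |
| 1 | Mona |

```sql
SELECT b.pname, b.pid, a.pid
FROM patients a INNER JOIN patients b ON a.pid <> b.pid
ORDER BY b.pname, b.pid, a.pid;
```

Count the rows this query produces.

24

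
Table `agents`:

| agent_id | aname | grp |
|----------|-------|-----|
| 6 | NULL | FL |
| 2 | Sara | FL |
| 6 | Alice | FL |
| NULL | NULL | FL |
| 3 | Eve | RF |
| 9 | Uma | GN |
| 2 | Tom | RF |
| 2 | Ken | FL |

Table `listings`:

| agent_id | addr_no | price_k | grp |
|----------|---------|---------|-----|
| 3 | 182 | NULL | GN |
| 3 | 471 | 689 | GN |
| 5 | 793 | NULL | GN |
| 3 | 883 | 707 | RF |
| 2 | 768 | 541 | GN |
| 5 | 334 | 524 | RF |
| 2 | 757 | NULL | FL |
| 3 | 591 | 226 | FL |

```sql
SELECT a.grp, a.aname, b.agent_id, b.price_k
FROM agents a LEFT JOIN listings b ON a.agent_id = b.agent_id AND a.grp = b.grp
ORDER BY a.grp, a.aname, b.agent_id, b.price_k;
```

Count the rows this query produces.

LEFT JOIN keeps every row from `agents`; unmatched rows get NULL for `listings`'s columns.
Matching on a.agent_id = b.agent_id AND a.grp = b.grp. A NULL in a compared column never satisfies the condition.
- a (agent_id=6, grp=FL) has no partner → padded with NULL.
- a (agent_id=2, grp=FL) pairs with 1 row(s) of b.
- a (agent_id=6, grp=FL) has no partner → padded with NULL.
- a (agent_id=NULL, grp=FL) has no partner → padded with NULL.
- a (agent_id=3, grp=RF) pairs with 1 row(s) of b.
- a (agent_id=9, grp=GN) has no partner → padded with NULL.
- a (agent_id=2, grp=RF) has no partner → padded with NULL.
- a (agent_id=2, grp=FL) pairs with 1 row(s) of b.
Total: 3 matched + 5 padded = 8 rows.

8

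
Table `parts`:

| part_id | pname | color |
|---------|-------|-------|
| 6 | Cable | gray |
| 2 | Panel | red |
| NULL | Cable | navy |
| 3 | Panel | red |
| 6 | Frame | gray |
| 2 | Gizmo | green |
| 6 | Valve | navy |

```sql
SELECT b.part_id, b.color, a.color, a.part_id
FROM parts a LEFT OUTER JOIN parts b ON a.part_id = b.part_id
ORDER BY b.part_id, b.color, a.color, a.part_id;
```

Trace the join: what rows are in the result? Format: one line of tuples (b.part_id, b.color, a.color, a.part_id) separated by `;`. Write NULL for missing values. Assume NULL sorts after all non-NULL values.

(2, green, green, 2); (2, green, red, 2); (2, red, green, 2); (2, red, red, 2); (3, red, red, 3); (6, gray, gray, 6); (6, gray, gray, 6); (6, gray, gray, 6); (6, gray, gray, 6); (6, gray, navy, 6); (6, gray, navy, 6); (6, navy, gray, 6); (6, navy, gray, 6); (6, navy, navy, 6); (NULL, NULL, navy, NULL)

LEFT JOIN keeps every row from `parts a`; unmatched rows get NULL for `parts b`'s columns.
Matching on a.part_id = b.part_id. A NULL in a compared column never satisfies the condition.
- a (part_id=6) pairs with 3 row(s) of b.
- a (part_id=2) pairs with 2 row(s) of b.
- a (part_id=NULL) has no partner → padded with NULL.
- a (part_id=3) pairs with 1 row(s) of b.
- a (part_id=6) pairs with 3 row(s) of b.
- a (part_id=2) pairs with 2 row(s) of b.
- a (part_id=6) pairs with 3 row(s) of b.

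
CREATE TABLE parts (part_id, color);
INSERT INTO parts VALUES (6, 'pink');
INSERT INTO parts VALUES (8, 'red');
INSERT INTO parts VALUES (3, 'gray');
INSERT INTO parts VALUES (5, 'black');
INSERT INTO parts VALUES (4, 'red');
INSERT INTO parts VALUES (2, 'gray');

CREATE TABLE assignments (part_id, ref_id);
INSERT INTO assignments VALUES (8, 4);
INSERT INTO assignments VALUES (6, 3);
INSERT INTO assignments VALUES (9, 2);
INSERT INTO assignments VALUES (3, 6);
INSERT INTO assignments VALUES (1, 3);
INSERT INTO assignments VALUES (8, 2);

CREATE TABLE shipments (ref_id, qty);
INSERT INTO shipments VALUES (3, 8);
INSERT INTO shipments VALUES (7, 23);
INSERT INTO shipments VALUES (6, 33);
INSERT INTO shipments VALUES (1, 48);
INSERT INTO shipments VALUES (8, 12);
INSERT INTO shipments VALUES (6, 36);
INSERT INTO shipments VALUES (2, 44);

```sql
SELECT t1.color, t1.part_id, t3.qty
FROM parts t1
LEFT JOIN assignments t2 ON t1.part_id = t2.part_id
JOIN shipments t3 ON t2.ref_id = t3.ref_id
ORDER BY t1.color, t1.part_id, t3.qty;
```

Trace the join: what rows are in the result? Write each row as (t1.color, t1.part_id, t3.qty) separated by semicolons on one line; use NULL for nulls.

(gray, 3, 33); (gray, 3, 36); (pink, 6, 8); (red, 8, 44)

Step 1 — t1 LEFT JOIN t2 on part_id → 7 row(s).
Then INNER JOIN `shipments t3` on ref_id: keep only rows whose t2.ref_id appears in t3.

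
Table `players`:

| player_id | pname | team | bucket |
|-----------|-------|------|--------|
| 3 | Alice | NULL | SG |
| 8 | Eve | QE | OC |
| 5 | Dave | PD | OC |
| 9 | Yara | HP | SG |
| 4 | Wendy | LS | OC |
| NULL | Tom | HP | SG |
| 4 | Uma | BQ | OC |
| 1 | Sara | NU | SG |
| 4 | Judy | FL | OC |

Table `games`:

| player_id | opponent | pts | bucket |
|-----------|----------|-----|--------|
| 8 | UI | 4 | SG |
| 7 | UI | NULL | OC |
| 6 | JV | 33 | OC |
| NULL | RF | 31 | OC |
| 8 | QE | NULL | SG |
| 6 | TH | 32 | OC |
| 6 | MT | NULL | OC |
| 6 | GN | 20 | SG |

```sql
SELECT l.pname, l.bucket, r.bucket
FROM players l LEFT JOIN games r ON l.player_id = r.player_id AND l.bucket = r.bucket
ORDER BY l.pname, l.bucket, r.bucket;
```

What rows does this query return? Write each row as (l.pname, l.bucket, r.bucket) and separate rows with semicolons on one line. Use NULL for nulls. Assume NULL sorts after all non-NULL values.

(Alice, SG, NULL); (Dave, OC, NULL); (Eve, OC, NULL); (Judy, OC, NULL); (Sara, SG, NULL); (Tom, SG, NULL); (Uma, OC, NULL); (Wendy, OC, NULL); (Yara, SG, NULL)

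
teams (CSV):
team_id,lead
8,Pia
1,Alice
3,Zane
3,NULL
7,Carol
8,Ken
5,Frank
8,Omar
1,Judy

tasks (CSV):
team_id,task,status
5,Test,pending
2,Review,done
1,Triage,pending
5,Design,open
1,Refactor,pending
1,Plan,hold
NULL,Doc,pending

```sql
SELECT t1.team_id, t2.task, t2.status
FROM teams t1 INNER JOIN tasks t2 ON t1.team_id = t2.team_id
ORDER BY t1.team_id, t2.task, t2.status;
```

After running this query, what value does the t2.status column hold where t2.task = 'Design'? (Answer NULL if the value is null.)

INNER JOIN keeps only pairs where the ON condition holds.
Matching on t1.team_id = t2.team_id. A NULL in a compared column never satisfies the condition.
Matched pairs: 8.

open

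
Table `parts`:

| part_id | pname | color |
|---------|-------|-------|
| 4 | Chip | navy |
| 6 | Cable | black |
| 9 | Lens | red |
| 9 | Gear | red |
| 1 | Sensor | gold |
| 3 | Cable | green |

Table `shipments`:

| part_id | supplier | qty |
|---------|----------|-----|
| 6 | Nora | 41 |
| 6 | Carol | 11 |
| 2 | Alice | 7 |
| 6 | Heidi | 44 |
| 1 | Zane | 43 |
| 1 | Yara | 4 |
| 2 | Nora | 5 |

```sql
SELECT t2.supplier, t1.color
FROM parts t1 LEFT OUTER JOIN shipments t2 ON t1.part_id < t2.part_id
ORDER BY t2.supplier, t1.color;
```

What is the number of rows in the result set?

14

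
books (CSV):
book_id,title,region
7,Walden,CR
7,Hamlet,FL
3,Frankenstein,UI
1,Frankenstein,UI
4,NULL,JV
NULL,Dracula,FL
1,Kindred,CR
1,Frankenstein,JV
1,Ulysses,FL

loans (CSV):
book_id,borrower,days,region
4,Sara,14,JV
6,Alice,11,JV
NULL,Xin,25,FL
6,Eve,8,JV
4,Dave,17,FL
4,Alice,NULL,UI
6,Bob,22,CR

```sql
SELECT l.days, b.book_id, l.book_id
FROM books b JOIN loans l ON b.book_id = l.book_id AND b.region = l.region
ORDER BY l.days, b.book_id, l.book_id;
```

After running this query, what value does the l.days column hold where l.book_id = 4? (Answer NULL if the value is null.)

INNER JOIN keeps only pairs where the ON condition holds.
Matching on b.book_id = l.book_id AND b.region = l.region. A NULL in a compared column never satisfies the condition.
- b row (book_id=7, region=CR): no match → dropped.
- b row (book_id=7, region=FL): no match → dropped.
- b row (book_id=3, region=UI): no match → dropped.
- b row (book_id=1, region=UI): no match → dropped.
- b row (book_id=4, region=JV): matches 1 l row(s) → 1 output row(s).
- b row (book_id=NULL, region=FL): no match → dropped.
- b row (book_id=1, region=CR): no match → dropped.
- b row (book_id=1, region=JV): no match → dropped.
- b row (book_id=1, region=FL): no match → dropped.

14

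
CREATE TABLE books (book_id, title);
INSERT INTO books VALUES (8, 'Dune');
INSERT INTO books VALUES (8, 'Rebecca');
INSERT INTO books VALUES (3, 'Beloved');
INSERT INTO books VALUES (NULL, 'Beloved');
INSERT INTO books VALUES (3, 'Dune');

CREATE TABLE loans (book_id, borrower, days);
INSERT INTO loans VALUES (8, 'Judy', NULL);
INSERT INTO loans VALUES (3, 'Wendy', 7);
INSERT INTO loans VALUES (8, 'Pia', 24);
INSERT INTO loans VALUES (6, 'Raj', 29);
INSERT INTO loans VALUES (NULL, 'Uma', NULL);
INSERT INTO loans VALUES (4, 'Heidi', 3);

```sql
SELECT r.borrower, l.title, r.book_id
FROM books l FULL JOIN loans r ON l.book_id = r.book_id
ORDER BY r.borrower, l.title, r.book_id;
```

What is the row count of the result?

FULL OUTER JOIN keeps every row from both sides; unmatched rows get NULL for the other side's columns.
Matching on l.book_id = r.book_id. A NULL in a compared column never satisfies the condition.
- book_id=8: 2 matching r row(s), so 2 row(s) emitted.
- book_id=8: 2 matching r row(s), so 2 row(s) emitted.
- book_id=3: 1 matching r row(s), so 1 row(s) emitted.
- book_id=NULL: no r row matches, row kept with r columns NULL.
- book_id=3: 1 matching r row(s), so 1 row(s) emitted.
- plus 3 unmatched r row(s), each kept with NULL l columns.
Total: 6 matched + 4 padded = 10 rows.

10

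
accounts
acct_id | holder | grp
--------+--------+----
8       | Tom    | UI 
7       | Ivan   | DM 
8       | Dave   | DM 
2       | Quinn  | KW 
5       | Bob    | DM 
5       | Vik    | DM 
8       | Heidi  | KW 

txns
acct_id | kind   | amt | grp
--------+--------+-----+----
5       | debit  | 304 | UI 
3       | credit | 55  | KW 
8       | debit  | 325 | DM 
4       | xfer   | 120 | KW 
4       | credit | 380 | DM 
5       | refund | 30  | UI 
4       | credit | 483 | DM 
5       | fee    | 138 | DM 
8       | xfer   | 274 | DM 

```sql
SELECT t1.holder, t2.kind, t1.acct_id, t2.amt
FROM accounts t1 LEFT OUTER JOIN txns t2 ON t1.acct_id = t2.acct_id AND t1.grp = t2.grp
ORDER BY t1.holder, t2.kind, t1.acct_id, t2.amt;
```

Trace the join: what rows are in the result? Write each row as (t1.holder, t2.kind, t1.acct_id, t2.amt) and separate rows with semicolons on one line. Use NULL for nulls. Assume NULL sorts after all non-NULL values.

(Bob, fee, 5, 138); (Dave, debit, 8, 325); (Dave, xfer, 8, 274); (Heidi, NULL, 8, NULL); (Ivan, NULL, 7, NULL); (Quinn, NULL, 2, NULL); (Tom, NULL, 8, NULL); (Vik, fee, 5, 138)

LEFT JOIN keeps every row from `accounts`; unmatched rows get NULL for `txns`'s columns.
Matching on t1.acct_id = t2.acct_id AND t1.grp = t2.grp.
- t1[0] acct_id=8, grp=UI → no match; kept with NULLs on the t2 side.
- t1[1] acct_id=7, grp=DM → no match; kept with NULLs on the t2 side.
- t1[2] acct_id=8, grp=DM → 2 match(es) in t2 → 2 row(s).
- t1[3] acct_id=2, grp=KW → no match; kept with NULLs on the t2 side.
- t1[4] acct_id=5, grp=DM → 1 match(es) in t2 → 1 row(s).
- t1[5] acct_id=5, grp=DM → 1 match(es) in t2 → 1 row(s).
- t1[6] acct_id=8, grp=KW → no match; kept with NULLs on the t2 side.
After projecting and ordering:
t1.holder | t2.kind | t1.acct_id | t2.amt
Bob | fee | 5 | 138
Dave | debit | 8 | 325
Dave | xfer | 8 | 274
Heidi | NULL | 8 | NULL
Ivan | NULL | 7 | NULL
Quinn | NULL | 2 | NULL
Tom | NULL | 8 | NULL
Vik | fee | 5 | 138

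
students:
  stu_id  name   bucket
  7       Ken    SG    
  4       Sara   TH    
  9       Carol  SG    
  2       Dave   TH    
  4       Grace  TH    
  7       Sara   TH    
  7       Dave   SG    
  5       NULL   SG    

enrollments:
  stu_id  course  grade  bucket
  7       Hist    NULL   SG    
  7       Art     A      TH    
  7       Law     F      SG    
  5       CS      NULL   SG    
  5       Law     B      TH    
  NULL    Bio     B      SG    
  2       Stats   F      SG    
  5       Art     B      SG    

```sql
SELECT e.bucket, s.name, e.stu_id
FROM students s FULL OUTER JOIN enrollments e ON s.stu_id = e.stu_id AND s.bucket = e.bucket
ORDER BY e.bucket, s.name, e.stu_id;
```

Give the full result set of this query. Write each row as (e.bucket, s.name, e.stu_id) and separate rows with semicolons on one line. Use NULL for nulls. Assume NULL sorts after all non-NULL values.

(SG, Dave, 7); (SG, Dave, 7); (SG, Ken, 7); (SG, Ken, 7); (SG, NULL, 2); (SG, NULL, 5); (SG, NULL, 5); (SG, NULL, NULL); (TH, Sara, 7); (TH, NULL, 5); (NULL, Carol, NULL); (NULL, Dave, NULL); (NULL, Grace, NULL); (NULL, Sara, NULL)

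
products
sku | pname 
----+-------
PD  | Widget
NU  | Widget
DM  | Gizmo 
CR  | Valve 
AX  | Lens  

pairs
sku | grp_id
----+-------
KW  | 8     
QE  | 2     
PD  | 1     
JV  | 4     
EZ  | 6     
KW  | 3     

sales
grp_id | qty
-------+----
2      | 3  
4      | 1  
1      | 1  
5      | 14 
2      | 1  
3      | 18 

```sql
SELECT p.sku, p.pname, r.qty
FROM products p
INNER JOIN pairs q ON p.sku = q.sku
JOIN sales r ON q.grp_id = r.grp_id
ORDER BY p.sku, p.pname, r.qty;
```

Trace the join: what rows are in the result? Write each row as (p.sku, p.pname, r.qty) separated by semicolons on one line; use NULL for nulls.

(PD, Widget, 1)

Joins associate left-to-right: products INNER JOIN pairs on sku gives 1 intermediate row(s).
Then INNER JOIN `sales r` on grp_id: keep only rows whose q.grp_id appears in r.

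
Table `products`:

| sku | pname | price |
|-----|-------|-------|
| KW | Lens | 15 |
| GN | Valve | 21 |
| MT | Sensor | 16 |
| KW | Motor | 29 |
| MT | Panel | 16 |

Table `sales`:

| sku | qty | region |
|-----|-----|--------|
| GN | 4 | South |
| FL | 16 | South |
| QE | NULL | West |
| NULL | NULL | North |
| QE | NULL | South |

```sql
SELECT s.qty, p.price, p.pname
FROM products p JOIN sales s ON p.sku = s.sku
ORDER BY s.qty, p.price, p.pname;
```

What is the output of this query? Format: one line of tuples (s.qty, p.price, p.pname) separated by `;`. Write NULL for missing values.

(4, 21, Valve)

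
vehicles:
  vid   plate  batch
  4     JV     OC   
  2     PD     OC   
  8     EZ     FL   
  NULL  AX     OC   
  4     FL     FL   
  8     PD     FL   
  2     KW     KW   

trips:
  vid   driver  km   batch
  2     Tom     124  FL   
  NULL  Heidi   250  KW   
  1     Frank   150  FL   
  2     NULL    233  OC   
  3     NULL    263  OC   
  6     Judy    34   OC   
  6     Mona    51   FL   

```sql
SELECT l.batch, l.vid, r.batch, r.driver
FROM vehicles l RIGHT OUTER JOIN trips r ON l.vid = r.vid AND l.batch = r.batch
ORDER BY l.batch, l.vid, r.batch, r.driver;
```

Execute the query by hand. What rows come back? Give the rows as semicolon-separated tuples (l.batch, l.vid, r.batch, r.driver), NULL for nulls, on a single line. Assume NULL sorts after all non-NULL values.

(OC, 2, OC, NULL); (NULL, NULL, FL, Frank); (NULL, NULL, FL, Mona); (NULL, NULL, FL, Tom); (NULL, NULL, KW, Heidi); (NULL, NULL, OC, Judy); (NULL, NULL, OC, NULL)

RIGHT JOIN keeps every row from `trips`; unmatched rows get NULL for `vehicles`'s columns.
Matching on l.vid = r.vid AND l.batch = r.batch. A NULL in a compared column never satisfies the condition.
- l[0] vid=4, batch=OC → no match.
- l[1] vid=2, batch=OC → 1 match(es) in r → 1 row(s).
- l[2] vid=8, batch=FL → no match.
- l[3] vid=NULL, batch=OC → no match.
- l[4] vid=4, batch=FL → no match.
- l[5] vid=8, batch=FL → no match.
- l[6] vid=2, batch=KW → no match.
- plus 6 unmatched r row(s), each kept with NULL l columns.
After projecting and ordering:
l.batch | l.vid | r.batch | r.driver
OC | 2 | OC | NULL
NULL | NULL | FL | Frank
NULL | NULL | FL | Mona
NULL | NULL | FL | Tom
NULL | NULL | KW | Heidi
NULL | NULL | OC | Judy
NULL | NULL | OC | NULL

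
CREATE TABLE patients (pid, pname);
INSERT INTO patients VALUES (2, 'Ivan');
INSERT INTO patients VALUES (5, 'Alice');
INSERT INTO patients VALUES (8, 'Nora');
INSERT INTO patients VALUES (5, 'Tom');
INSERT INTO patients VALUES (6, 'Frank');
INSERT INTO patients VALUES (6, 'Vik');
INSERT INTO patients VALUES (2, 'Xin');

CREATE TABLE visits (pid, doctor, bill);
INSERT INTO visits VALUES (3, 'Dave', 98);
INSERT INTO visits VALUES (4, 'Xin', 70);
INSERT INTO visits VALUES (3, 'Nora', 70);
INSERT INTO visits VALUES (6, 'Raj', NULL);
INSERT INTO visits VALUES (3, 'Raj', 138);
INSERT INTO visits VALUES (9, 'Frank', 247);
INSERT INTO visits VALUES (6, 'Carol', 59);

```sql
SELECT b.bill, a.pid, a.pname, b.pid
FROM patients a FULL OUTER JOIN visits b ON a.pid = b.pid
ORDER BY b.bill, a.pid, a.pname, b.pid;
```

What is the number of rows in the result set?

14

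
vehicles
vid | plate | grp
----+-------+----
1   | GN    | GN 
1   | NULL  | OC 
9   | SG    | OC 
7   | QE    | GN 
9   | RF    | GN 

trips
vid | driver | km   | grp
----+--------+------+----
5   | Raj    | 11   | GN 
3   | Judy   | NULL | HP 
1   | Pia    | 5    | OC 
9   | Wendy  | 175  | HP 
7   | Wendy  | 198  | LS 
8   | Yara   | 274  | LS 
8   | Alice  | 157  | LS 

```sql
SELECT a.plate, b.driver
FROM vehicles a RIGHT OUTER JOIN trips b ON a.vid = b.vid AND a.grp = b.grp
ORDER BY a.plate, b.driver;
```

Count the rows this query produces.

7

RIGHT JOIN keeps every row from `trips`; unmatched rows get NULL for `vehicles`'s columns.
Matching on a.vid = b.vid AND a.grp = b.grp.
- a (vid=1, grp=GN) has no partner in b.
- a (vid=1, grp=OC) pairs with 1 row(s) of b.
- a (vid=9, grp=OC) has no partner in b.
- a (vid=7, grp=GN) has no partner in b.
- a (vid=9, grp=GN) has no partner in b.
- plus 6 unmatched b row(s), each kept with NULL a columns.
Total: 1 matched + 6 padded = 7 rows.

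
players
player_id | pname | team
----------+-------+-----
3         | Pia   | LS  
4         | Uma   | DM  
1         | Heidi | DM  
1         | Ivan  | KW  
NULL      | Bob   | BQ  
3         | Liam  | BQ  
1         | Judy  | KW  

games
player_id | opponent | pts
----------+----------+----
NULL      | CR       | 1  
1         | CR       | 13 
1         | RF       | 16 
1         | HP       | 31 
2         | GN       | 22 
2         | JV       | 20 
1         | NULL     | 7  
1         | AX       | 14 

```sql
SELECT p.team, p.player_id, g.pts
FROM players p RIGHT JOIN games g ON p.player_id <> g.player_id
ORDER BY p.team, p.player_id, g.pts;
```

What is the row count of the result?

28

RIGHT JOIN keeps every row from `games`; unmatched rows get NULL for `players`'s columns.
Matching on p.player_id <> g.player_id. A NULL in a compared column never satisfies the condition.
- player_id=3: 7 matching g row(s), so 7 row(s) emitted.
- player_id=4: 7 matching g row(s), so 7 row(s) emitted.
- player_id=1: 2 matching g row(s), so 2 row(s) emitted.
- player_id=1: 2 matching g row(s), so 2 row(s) emitted.
- player_id=NULL: no matching g row.
- player_id=3: 7 matching g row(s), so 7 row(s) emitted.
- player_id=1: 2 matching g row(s), so 2 row(s) emitted.
- plus 1 unmatched g row(s), each kept with NULL p columns.
Total: 27 matched + 1 padded = 28 rows.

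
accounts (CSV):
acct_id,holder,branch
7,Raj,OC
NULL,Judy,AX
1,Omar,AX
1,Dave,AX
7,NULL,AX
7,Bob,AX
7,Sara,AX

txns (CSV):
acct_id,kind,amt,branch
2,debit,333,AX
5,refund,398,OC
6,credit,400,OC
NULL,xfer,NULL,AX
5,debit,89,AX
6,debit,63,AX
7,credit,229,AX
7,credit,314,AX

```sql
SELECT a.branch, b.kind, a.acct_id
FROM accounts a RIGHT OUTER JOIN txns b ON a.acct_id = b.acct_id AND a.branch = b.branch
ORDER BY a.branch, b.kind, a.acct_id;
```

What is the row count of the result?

12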